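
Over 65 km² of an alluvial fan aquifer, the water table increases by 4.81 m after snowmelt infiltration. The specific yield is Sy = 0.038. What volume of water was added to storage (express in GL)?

A = 65 km² = 6.5 × 10^7 m²
ΔV = Sy × A × Δh = 0.038 × 6.5 × 10^7 m² × 4.81 m = 1.188 × 10^7 m³
ΔV = 1.188 × 10^7 m³ = 11.88 GL

ΔV ≈ 11.9 GL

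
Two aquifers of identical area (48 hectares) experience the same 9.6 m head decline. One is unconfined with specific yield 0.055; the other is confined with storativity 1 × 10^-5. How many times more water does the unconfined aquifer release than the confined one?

A = 48 hectares = 4.8 × 10^5 m²
Unconfined: ΔV_u = Sy × A × Δh = 0.055 × 4.8 × 10^5 × 9.6 = 2.534 × 10^5 m³
Confined: ΔV_c = S × A × Δh = 1 × 10^-5 × 4.8 × 10^5 × 9.6 = 46.08 m³
Ratio = ΔV_u / ΔV_c = Sy / S = 0.055 / 1 × 10^-5 = 5500

ΔV_u / ΔV_c ≈ 5500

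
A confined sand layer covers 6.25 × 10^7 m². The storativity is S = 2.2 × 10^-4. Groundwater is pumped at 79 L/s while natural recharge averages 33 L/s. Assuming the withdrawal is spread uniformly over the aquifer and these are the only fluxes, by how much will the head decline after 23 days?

Δh ≈ 6.65 m

Net abstraction = 79 − 33 = 46 L/s
Q_net = 46 L/s = 3974 m³/d
ΔV = Q × t = 3974 m³/d × 23 d = 91410 m³
Δh = ΔV / (S × A) = 91410 / (2.2 × 10^-4 × 6.25 × 10^7) = 6.648 m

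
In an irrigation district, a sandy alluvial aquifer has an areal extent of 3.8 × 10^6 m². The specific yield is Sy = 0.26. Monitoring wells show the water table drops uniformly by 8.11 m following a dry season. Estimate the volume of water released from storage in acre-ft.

ΔV ≈ 6500 acre-ft

ΔV = Sy × A × Δh = 0.26 × 3.8 × 10^6 m² × 8.11 m = 8.013 × 10^6 m³
ΔV = 8.013 × 10^6 m³ = 6496 acre-ft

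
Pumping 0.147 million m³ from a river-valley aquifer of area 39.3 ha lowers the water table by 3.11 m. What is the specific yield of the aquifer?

A = 39.3 ha = 3.93 × 10^5 m²
ΔV = 0.147 million m³ = 1.47 × 10^5 m³
Sy = ΔV / (A × Δh) = 1.47 × 10^5 m³ / (3.93 × 10^5 m² × 3.11 m) = 0.1203

Sy ≈ 0.12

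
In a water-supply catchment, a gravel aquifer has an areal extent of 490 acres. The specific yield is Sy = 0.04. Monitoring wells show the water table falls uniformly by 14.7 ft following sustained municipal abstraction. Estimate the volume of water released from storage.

ΔV ≈ 3.55 × 10^5 m³

A = 490 acres = 1.983 × 10^6 m²
Δh = 14.7 ft = 4.481 m
ΔV = Sy × A × Δh = 0.04 × 1.983 × 10^6 m² × 4.481 m = 3.554 × 10^5 m³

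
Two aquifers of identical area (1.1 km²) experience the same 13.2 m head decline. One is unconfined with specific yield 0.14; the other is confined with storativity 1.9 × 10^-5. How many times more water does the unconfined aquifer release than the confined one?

ΔV_u / ΔV_c ≈ 7370

A = 1.1 km² = 1.1 × 10^6 m²
Unconfined: ΔV_u = Sy × A × Δh = 0.14 × 1.1 × 10^6 × 13.2 = 2.033 × 10^6 m³
Confined: ΔV_c = S × A × Δh = 1.9 × 10^-5 × 1.1 × 10^6 × 13.2 = 275.9 m³
Ratio = ΔV_u / ΔV_c = Sy / S = 0.14 / 1.9 × 10^-5 = 7368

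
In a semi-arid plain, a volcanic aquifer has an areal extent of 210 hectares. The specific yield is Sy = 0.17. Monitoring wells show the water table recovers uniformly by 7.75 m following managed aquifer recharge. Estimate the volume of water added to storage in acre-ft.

A = 210 hectares = 2.1 × 10^6 m²
ΔV = Sy × A × Δh = 0.17 × 2.1 × 10^6 m² × 7.75 m = 2.767 × 10^6 m³
ΔV = 2.767 × 10^6 m³ = 2243 acre-ft

ΔV ≈ 2240 acre-ft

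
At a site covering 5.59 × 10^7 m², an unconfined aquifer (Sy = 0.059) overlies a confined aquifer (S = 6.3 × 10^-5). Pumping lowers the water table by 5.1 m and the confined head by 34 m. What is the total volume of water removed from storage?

Unconfined: ΔV_u = Sy × A × Δh_u = 0.059 × 5.59 × 10^7 × 5.1 = 1.682 × 10^7 m³
Confined: ΔV_c = S × A × Δh_c = 6.3 × 10^-5 × 5.59 × 10^7 × 34 = 1.197 × 10^5 m³
Total ΔV = 1.682 × 10^7 + 1.197 × 10^5 = 1.694 × 10^7 m³

ΔV ≈ 1.69 × 10^7 m³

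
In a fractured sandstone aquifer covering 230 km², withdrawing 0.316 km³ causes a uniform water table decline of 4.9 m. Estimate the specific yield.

Sy ≈ 0.28

A = 230 km² = 2.3 × 10^8 m²
ΔV = 0.316 km³ = 3.16 × 10^8 m³
Sy = ΔV / (A × Δh) = 3.16 × 10^8 m³ / (2.3 × 10^8 m² × 4.9 m) = 0.2804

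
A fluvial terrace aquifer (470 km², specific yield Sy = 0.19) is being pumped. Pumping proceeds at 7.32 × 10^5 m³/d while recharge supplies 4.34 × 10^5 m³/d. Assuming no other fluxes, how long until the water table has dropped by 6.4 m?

t ≈ 1920 days

A = 470 km² = 4.7 × 10^8 m²
ΔV = Sy × A × Δh = 0.19 × 4.7 × 10^8 × 6.4 = 5.715 × 10^8 m³
Net withdrawal = 7.32 × 10^5 − 4.34 × 10^5 = 2.98 × 10^5 m³/d
t = ΔV / Q = 5.715 × 10^8 m³ / 2.98 × 10^5 m³/d = 1918 d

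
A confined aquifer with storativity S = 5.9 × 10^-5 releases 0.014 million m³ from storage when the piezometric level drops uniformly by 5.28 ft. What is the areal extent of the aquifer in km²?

A ≈ 147 km²

Δh = 5.28 ft = 1.609 m
ΔV = 0.014 million m³ = 14000 m³
A = ΔV / (S × Δh) = 14000 / (5.9 × 10^-5 × 1.609) = 1.474 × 10^8 m²
A = 1.474 × 10^8 m² = 147.4 km²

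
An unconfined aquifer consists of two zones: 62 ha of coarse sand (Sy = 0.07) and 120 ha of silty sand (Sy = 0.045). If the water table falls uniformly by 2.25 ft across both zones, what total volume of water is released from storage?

ΔV ≈ 66800 m³

A₁ = 62 ha = 6.2 × 10^5 m²; A₂ = 120 ha = 1.2 × 10^6 m²
Δh = 2.25 ft = 0.6858 m
ΔV₁ = 0.07 × 6.2 × 10^5 × 0.6858 = 29760 m³
ΔV₂ = 0.045 × 1.2 × 10^6 × 0.6858 = 37030 m³
ΔV = ΔV₁ + ΔV₂ = 66800 m³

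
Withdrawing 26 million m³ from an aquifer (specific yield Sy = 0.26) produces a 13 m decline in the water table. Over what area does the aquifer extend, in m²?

ΔV = 26 million m³ = 2.6 × 10^7 m³
A = ΔV / (Sy × Δh) = 2.6 × 10^7 / (0.26 × 13) = 7.692 × 10^6 m²

A ≈ 7.69 × 10^6 m²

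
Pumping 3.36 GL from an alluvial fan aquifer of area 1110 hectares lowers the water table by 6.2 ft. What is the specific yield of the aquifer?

A = 1110 hectares = 1.11 × 10^7 m²
Δh = 6.2 ft = 1.89 m
ΔV = 3.36 GL = 3.36 × 10^6 m³
Sy = ΔV / (A × Δh) = 3.36 × 10^6 m³ / (1.11 × 10^7 m² × 1.89 m) = 0.1602

Sy ≈ 0.16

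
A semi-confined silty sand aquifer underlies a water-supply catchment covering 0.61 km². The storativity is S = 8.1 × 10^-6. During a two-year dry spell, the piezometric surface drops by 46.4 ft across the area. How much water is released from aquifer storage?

ΔV ≈ 69.9 m³

A = 0.61 km² = 6.1 × 10^5 m²
Δh = 46.4 ft = 14.14 m
ΔV = S × A × Δh = 8.1 × 10^-6 × 6.1 × 10^5 m² × 14.14 m = 69.88 m³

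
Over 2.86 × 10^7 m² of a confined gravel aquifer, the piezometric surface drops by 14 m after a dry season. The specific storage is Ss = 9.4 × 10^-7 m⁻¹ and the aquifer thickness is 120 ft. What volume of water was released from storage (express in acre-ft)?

b = 120 ft = 36.58 m
S = Ss × b = 9.4 × 10^-7 m⁻¹ × 36.58 m = 3.438 × 10^-5
ΔV = S × A × Δh = 3.438 × 10^-5 × 2.86 × 10^7 m² × 14 m = 13770 m³
ΔV = 13770 m³ = 11.16 acre-ft

ΔV ≈ 11.2 acre-ft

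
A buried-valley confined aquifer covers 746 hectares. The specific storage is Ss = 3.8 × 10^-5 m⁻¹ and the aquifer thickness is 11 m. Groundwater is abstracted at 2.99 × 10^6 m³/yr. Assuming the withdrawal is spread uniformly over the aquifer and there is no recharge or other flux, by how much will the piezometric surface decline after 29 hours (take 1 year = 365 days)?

S = Ss × b = 3.8 × 10^-5 m⁻¹ × 11 m = 4.18 × 10^-4
A = 746 hectares = 7.46 × 10^6 m²
Q = 2.99 × 10^6 m³/yr = 8192 m³/d
t = 29 hours = 1.208 d
ΔV = Q × t = 8192 m³/d × 1.208 d = 9898 m³
Δh = ΔV / (S × A) = 9898 / (4.18 × 10^-4 × 7.46 × 10^6) = 3.174 m

Δh ≈ 3.17 m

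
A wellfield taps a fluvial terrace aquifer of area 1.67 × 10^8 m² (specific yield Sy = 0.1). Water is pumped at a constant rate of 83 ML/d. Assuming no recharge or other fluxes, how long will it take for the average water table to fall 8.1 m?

ΔV = Sy × A × Δh = 0.1 × 1.67 × 10^8 × 8.1 = 1.353 × 10^8 m³
Q = 83 ML/d = 83000 m³/d
t = ΔV / Q = 1.353 × 10^8 m³ / 83000 m³/d = 1630 d

t ≈ 1630 days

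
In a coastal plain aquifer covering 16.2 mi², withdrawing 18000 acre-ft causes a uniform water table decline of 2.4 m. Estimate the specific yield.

Sy ≈ 0.22

A = 16.2 mi² = 4.196 × 10^7 m²
ΔV = 18000 acre-ft = 2.22 × 10^7 m³
Sy = ΔV / (A × Δh) = 2.22 × 10^7 m³ / (4.196 × 10^7 m² × 2.4 m) = 0.2205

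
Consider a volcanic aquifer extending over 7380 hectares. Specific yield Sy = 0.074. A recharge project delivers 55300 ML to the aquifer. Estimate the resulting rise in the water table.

Δh ≈ 10.1 m

A = 7380 hectares = 7.38 × 10^7 m²
ΔV = 55300 ML = 5.53 × 10^7 m³
Δh = ΔV / (Sy × A) = 5.53 × 10^7 m³ / (0.074 × 7.38 × 10^7 m²) = 10.13 m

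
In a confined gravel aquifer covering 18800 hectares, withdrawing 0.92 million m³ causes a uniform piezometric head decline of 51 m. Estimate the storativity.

S ≈ 9.6 × 10^-5

A = 18800 hectares = 1.88 × 10^8 m²
ΔV = 0.92 million m³ = 9.2 × 10^5 m³
S = ΔV / (A × Δh) = 9.2 × 10^5 m³ / (1.88 × 10^8 m² × 51 m) = 9.595 × 10^-5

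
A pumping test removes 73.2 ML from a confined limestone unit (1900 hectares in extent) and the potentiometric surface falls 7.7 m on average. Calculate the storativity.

S ≈ 5 × 10^-4

A = 1900 hectares = 1.9 × 10^7 m²
ΔV = 73.2 ML = 73200 m³
S = ΔV / (A × Δh) = 73200 m³ / (1.9 × 10^7 m² × 7.7 m) = 5.003 × 10^-4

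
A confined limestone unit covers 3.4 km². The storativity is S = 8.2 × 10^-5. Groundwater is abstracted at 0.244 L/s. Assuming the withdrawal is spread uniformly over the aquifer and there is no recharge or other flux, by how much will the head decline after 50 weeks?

Δh ≈ 26.5 m

A = 3.4 km² = 3.4 × 10^6 m²
Q = 0.244 L/s = 21.08 m³/d
t = 50 weeks = 350 d
ΔV = Q × t = 21.08 m³/d × 350 d = 7379 m³
Δh = ΔV / (S × A) = 7379 / (8.2 × 10^-5 × 3.4 × 10^6) = 26.47 m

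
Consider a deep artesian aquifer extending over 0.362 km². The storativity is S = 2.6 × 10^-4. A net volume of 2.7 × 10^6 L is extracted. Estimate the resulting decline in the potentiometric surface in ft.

Δh ≈ 94.1 ft

A = 0.362 km² = 3.62 × 10^5 m²
ΔV = 2.7 × 10^6 L = 2700 m³
Δh = ΔV / (S × A) = 2700 m³ / (2.6 × 10^-4 × 3.62 × 10^5 m²) = 28.69 m
Δh = 28.69 m = 94.12 ft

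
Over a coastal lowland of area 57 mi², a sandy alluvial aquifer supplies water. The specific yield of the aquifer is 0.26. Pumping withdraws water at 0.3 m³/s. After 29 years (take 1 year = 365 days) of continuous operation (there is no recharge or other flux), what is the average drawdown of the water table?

Δh ≈ 7.15 m

A = 57 mi² = 1.476 × 10^8 m²
Q = 0.3 m³/s = 25920 m³/d
t = 29 years = 10580 d
ΔV = Q × t = 25920 m³/d × 10580 d = 2.744 × 10^8 m³
Δh = ΔV / (Sy × A) = 2.744 × 10^8 / (0.26 × 1.476 × 10^8) = 7.148 m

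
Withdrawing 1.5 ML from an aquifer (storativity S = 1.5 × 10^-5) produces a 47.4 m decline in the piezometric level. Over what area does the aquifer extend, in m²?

A ≈ 2.11 × 10^6 m²

ΔV = 1.5 ML = 1500 m³
A = ΔV / (S × Δh) = 1500 / (1.5 × 10^-5 × 47.4) = 2.11 × 10^6 m²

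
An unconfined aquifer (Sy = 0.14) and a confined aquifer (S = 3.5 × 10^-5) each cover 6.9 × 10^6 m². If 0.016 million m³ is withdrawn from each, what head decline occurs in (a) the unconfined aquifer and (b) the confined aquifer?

Δh_u ≈ 0.0166 m; Δh_c ≈ 66.3 m

ΔV = 0.016 million m³ = 16000 m³
Unconfined: Δh_u = ΔV/(Sy·A) = 16000/(0.14 × 6.9 × 10^6) = 0.01656 m
Confined: Δh_c = ΔV/(S·A) = 16000/(3.5 × 10^-5 × 6.9 × 10^6) = 66.25 m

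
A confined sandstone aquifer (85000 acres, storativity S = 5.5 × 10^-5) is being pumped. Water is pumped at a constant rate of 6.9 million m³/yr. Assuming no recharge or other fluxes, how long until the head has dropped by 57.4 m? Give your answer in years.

t ≈ 0.157 years

A = 85000 acres = 3.44 × 10^8 m²
ΔV = S × A × Δh = 5.5 × 10^-5 × 3.44 × 10^8 × 57.4 = 1.086 × 10^6 m³
Q = 6.9 million m³/yr = 18900 m³/d
t = ΔV / Q = 1.086 × 10^6 m³ / 18900 m³/d = 57.45 d
t = 57.45 d ≈ 0.1574 years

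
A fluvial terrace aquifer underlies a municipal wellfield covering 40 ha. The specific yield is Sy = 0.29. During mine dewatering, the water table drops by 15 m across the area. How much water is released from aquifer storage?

A = 40 ha = 4 × 10^5 m²
ΔV = Sy × A × Δh = 0.29 × 4 × 10^5 m² × 15 m = 1.74 × 10^6 m³

ΔV ≈ 1.74 × 10^6 m³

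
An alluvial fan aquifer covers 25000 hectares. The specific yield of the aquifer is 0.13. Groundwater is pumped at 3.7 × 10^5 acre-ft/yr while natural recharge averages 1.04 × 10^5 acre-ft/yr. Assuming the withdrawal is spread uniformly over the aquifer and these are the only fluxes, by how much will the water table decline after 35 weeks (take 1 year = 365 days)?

Δh ≈ 6.78 m

A = 25000 hectares = 2.5 × 10^8 m²
Net abstraction = 3.7 × 10^5 − 1.04 × 10^5 = 2.66 × 10^5 acre-ft/yr
Q_net = 2.66 × 10^5 acre-ft/yr = 8.989 × 10^5 m³/d
t = 35 weeks = 245 d
ΔV = Q × t = 8.989 × 10^5 m³/d × 245 d = 2.202 × 10^8 m³
Δh = ΔV / (Sy × A) = 2.202 × 10^8 / (0.13 × 2.5 × 10^8) = 6.776 m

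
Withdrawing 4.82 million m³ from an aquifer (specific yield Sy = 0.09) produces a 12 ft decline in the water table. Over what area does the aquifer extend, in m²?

A ≈ 1.46 × 10^7 m²

Δh = 12 ft = 3.658 m
ΔV = 4.82 million m³ = 4.82 × 10^6 m³
A = ΔV / (Sy × Δh) = 4.82 × 10^6 / (0.09 × 3.658) = 1.464 × 10^7 m²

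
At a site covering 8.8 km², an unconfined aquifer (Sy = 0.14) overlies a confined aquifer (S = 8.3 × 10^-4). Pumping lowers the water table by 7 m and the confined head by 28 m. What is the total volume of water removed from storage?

ΔV ≈ 8.83 × 10^6 m³

A = 8.8 km² = 8.8 × 10^6 m²
Unconfined: ΔV_u = Sy × A × Δh_u = 0.14 × 8.8 × 10^6 × 7 = 8.624 × 10^6 m³
Confined: ΔV_c = S × A × Δh_c = 8.3 × 10^-4 × 8.8 × 10^6 × 28 = 2.045 × 10^5 m³
Total ΔV = 8.624 × 10^6 + 2.045 × 10^5 = 8.829 × 10^6 m³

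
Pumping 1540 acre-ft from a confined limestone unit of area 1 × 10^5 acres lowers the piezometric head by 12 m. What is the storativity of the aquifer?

S ≈ 3.9 × 10^-4

A = 1 × 10^5 acres = 4.047 × 10^8 m²
ΔV = 1540 acre-ft = 1.9 × 10^6 m³
S = ΔV / (A × Δh) = 1.9 × 10^6 m³ / (4.047 × 10^8 m² × 12 m) = 3.912 × 10^-4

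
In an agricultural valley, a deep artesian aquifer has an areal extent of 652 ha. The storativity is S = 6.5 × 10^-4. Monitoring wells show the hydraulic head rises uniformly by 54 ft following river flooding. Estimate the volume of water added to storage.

A = 652 ha = 6.52 × 10^6 m²
Δh = 54 ft = 16.46 m
ΔV = S × A × Δh = 6.5 × 10^-4 × 6.52 × 10^6 m² × 16.46 m = 69750 m³

ΔV ≈ 69800 m³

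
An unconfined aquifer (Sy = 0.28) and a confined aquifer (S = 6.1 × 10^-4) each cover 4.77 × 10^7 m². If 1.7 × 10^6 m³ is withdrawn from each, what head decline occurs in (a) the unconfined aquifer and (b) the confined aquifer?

Unconfined: Δh_u = ΔV/(Sy·A) = 1.7 × 10^6/(0.28 × 4.77 × 10^7) = 0.1273 m
Confined: Δh_c = ΔV/(S·A) = 1.7 × 10^6/(6.1 × 10^-4 × 4.77 × 10^7) = 58.43 m

Δh_u ≈ 0.127 m; Δh_c ≈ 58.4 m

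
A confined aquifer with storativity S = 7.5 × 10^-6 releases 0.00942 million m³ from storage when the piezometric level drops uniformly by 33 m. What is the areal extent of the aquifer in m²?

A ≈ 3.81 × 10^7 m²

ΔV = 0.00942 million m³ = 9420 m³
A = ΔV / (S × Δh) = 9420 / (7.5 × 10^-6 × 33) = 3.806 × 10^7 m²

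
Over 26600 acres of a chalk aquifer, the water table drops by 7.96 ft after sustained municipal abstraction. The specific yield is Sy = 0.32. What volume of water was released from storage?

A = 26600 acres = 1.076 × 10^8 m²
Δh = 7.96 ft = 2.426 m
ΔV = Sy × A × Δh = 0.32 × 1.076 × 10^8 m² × 2.426 m = 8.358 × 10^7 m³

ΔV ≈ 8.36 × 10^7 m³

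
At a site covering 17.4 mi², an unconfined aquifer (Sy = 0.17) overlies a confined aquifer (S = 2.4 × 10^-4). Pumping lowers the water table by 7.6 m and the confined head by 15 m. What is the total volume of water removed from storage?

A = 17.4 mi² = 4.507 × 10^7 m²
Unconfined: ΔV_u = Sy × A × Δh_u = 0.17 × 4.507 × 10^7 × 7.6 = 5.823 × 10^7 m³
Confined: ΔV_c = S × A × Δh_c = 2.4 × 10^-4 × 4.507 × 10^7 × 15 = 1.622 × 10^5 m³
Total ΔV = 5.823 × 10^7 + 1.622 × 10^5 = 5.839 × 10^7 m³

ΔV ≈ 5.84 × 10^7 m³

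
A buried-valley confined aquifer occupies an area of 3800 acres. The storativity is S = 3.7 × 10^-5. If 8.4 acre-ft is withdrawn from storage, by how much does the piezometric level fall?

A = 3800 acres = 1.538 × 10^7 m²
ΔV = 8.4 acre-ft = 10360 m³
Δh = ΔV / (S × A) = 10360 m³ / (3.7 × 10^-5 × 1.538 × 10^7 m²) = 18.21 m

Δh ≈ 18.2 m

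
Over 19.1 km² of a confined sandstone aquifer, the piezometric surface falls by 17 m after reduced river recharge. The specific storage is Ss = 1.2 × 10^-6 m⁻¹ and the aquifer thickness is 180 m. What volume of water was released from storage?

ΔV ≈ 70100 m³

S = Ss × b = 1.2 × 10^-6 m⁻¹ × 180 m = 2.16 × 10^-4
A = 19.1 km² = 1.91 × 10^7 m²
ΔV = S × A × Δh = 2.16 × 10^-4 × 1.91 × 10^7 m² × 17 m = 70140 m³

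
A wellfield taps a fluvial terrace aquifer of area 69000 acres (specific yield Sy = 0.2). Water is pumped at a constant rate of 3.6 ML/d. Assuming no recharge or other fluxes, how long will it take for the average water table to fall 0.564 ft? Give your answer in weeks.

t ≈ 381 weeks

A = 69000 acres = 2.792 × 10^8 m²
Δh = 0.564 ft = 0.1719 m
ΔV = Sy × A × Δh = 0.2 × 2.792 × 10^8 × 0.1719 = 9.6 × 10^6 m³
Q = 3.6 ML/d = 3600 m³/d
t = ΔV / Q = 9.6 × 10^6 m³ / 3600 m³/d = 2667 d
t = 2667 d ≈ 381 weeks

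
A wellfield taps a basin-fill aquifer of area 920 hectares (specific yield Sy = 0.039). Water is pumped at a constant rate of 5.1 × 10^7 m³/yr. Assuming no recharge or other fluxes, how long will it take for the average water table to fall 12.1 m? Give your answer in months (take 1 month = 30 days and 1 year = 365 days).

A = 920 hectares = 9.2 × 10^6 m²
ΔV = Sy × A × Δh = 0.039 × 9.2 × 10^6 × 12.1 = 4.341 × 10^6 m³
Q = 5.1 × 10^7 m³/yr = 1.397 × 10^5 m³/d
t = ΔV / Q = 4.341 × 10^6 m³ / 1.397 × 10^5 m³/d = 31.07 d
t = 31.07 d ≈ 1.036 months

t ≈ 1.04 months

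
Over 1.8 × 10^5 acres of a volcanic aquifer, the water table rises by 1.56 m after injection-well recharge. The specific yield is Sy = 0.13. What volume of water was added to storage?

A = 1.8 × 10^5 acres = 7.284 × 10^8 m²
ΔV = Sy × A × Δh = 0.13 × 7.284 × 10^8 m² × 1.56 m = 1.477 × 10^8 m³

ΔV ≈ 1.48 × 10^8 m³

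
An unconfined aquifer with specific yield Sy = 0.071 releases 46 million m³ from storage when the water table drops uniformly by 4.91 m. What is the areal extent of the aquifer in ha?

A ≈ 13200 ha

ΔV = 46 million m³ = 4.6 × 10^7 m³
A = ΔV / (Sy × Δh) = 4.6 × 10^7 / (0.071 × 4.91) = 1.32 × 10^8 m²
A = 1.32 × 10^8 m² = 13200 ha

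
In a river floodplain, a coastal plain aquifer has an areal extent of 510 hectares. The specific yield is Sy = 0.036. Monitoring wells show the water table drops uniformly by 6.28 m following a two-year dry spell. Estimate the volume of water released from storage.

ΔV ≈ 1.15 × 10^6 m³

A = 510 hectares = 5.1 × 10^6 m²
ΔV = Sy × A × Δh = 0.036 × 5.1 × 10^6 m² × 6.28 m = 1.153 × 10^6 m³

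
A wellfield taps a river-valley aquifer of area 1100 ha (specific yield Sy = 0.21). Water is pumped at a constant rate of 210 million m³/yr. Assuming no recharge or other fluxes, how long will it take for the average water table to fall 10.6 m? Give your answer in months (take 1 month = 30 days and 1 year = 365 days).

t ≈ 1.42 months

A = 1100 ha = 1.1 × 10^7 m²
ΔV = Sy × A × Δh = 0.21 × 1.1 × 10^7 × 10.6 = 2.449 × 10^7 m³
Q = 210 million m³/yr = 5.753 × 10^5 m³/d
t = ΔV / Q = 2.449 × 10^7 m³ / 5.753 × 10^5 m³/d = 42.56 d
t = 42.56 d ≈ 1.419 months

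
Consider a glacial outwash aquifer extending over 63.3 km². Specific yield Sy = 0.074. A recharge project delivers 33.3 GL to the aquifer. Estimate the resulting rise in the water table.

Δh ≈ 7.11 m

A = 63.3 km² = 6.33 × 10^7 m²
ΔV = 33.3 GL = 3.33 × 10^7 m³
Δh = ΔV / (Sy × A) = 3.33 × 10^7 m³ / (0.074 × 6.33 × 10^7 m²) = 7.109 m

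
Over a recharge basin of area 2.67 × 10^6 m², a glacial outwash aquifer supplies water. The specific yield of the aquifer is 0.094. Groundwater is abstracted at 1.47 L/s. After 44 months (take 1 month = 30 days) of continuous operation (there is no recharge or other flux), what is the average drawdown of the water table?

Δh ≈ 0.668 m

Q = 1.47 L/s = 127 m³/d
t = 44 months = 1320 d
ΔV = Q × t = 127 m³/d × 1320 d = 1.677 × 10^5 m³
Δh = ΔV / (Sy × A) = 1.677 × 10^5 / (0.094 × 2.67 × 10^6) = 0.668 m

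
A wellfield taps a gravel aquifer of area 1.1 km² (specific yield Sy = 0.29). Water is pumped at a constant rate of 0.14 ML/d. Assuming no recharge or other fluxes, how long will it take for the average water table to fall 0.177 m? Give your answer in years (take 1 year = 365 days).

t ≈ 1.1 years

A = 1.1 km² = 1.1 × 10^6 m²
ΔV = Sy × A × Δh = 0.29 × 1.1 × 10^6 × 0.177 = 56460 m³
Q = 0.14 ML/d = 140 m³/d
t = ΔV / Q = 56460 m³ / 140 m³/d = 403.3 d
t = 403.3 d ≈ 1.105 years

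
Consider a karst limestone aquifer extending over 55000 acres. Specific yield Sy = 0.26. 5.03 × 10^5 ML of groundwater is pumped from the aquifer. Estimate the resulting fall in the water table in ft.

A = 55000 acres = 2.226 × 10^8 m²
ΔV = 5.03 × 10^5 ML = 5.03 × 10^8 m³
Δh = ΔV / (Sy × A) = 5.03 × 10^8 m³ / (0.26 × 2.226 × 10^8 m²) = 8.692 m
Δh = 8.692 m = 28.52 ft

Δh ≈ 28.5 ft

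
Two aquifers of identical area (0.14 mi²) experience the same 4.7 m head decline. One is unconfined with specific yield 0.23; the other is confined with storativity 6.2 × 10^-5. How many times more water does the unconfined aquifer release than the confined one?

ΔV_u / ΔV_c ≈ 3710

A = 0.14 mi² = 3.626 × 10^5 m²
Unconfined: ΔV_u = Sy × A × Δh = 0.23 × 3.626 × 10^5 × 4.7 = 3.92 × 10^5 m³
Confined: ΔV_c = S × A × Δh = 6.2 × 10^-5 × 3.626 × 10^5 × 4.7 = 105.7 m³
Ratio = ΔV_u / ΔV_c = Sy / S = 0.23 / 6.2 × 10^-5 = 3710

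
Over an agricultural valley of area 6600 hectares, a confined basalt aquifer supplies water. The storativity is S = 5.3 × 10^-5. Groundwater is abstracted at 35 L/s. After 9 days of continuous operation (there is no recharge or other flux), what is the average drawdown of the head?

A = 6600 hectares = 6.6 × 10^7 m²
Q = 35 L/s = 3024 m³/d
ΔV = Q × t = 3024 m³/d × 9 d = 27220 m³
Δh = ΔV / (S × A) = 27220 / (5.3 × 10^-5 × 6.6 × 10^7) = 7.78 m

Δh ≈ 7.78 m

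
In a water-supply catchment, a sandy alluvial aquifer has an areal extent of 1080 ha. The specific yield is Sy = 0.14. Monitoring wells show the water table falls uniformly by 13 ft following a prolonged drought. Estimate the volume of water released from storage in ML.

ΔV ≈ 5990 ML

A = 1080 ha = 1.08 × 10^7 m²
Δh = 13 ft = 3.962 m
ΔV = Sy × A × Δh = 0.14 × 1.08 × 10^7 m² × 3.962 m = 5.991 × 10^6 m³
ΔV = 5.991 × 10^6 m³ = 5991 ML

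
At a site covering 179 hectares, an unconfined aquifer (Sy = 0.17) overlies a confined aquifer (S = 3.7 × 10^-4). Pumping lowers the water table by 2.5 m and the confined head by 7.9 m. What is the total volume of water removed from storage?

ΔV ≈ 7.66 × 10^5 m³

A = 179 hectares = 1.79 × 10^6 m²
Unconfined: ΔV_u = Sy × A × Δh_u = 0.17 × 1.79 × 10^6 × 2.5 = 7.607 × 10^5 m³
Confined: ΔV_c = S × A × Δh_c = 3.7 × 10^-4 × 1.79 × 10^6 × 7.9 = 5232 m³
Total ΔV = 7.607 × 10^5 + 5232 = 7.66 × 10^5 m³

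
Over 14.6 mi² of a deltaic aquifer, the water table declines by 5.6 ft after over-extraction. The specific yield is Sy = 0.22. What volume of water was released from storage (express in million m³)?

ΔV ≈ 14.2 million m³

A = 14.6 mi² = 3.781 × 10^7 m²
Δh = 5.6 ft = 1.707 m
ΔV = Sy × A × Δh = 0.22 × 3.781 × 10^7 m² × 1.707 m = 1.42 × 10^7 m³
ΔV = 1.42 × 10^7 m³ = 14.2 million m³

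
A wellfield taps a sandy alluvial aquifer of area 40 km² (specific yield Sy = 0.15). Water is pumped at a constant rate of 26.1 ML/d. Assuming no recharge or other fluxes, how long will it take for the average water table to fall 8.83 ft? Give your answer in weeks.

t ≈ 88.4 weeks

A = 40 km² = 4 × 10^7 m²
Δh = 8.83 ft = 2.691 m
ΔV = Sy × A × Δh = 0.15 × 4 × 10^7 × 2.691 = 1.615 × 10^7 m³
Q = 26.1 ML/d = 26100 m³/d
t = ΔV / Q = 1.615 × 10^7 m³ / 26100 m³/d = 618.7 d
t = 618.7 d ≈ 88.39 weeks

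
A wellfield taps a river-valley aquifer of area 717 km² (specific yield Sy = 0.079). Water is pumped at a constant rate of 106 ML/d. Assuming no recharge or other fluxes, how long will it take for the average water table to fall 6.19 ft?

A = 717 km² = 7.17 × 10^8 m²
Δh = 6.19 ft = 1.887 m
ΔV = Sy × A × Δh = 0.079 × 7.17 × 10^8 × 1.887 = 1.069 × 10^8 m³
Q = 106 ML/d = 1.06 × 10^5 m³/d
t = ΔV / Q = 1.069 × 10^8 m³ / 1.06 × 10^5 m³/d = 1008 d

t ≈ 1010 days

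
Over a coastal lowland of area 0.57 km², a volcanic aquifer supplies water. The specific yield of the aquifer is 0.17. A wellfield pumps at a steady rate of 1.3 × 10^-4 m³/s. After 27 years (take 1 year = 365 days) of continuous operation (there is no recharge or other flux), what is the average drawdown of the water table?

A = 0.57 km² = 5.7 × 10^5 m²
Q = 1.3 × 10^-4 m³/s = 11.23 m³/d
t = 27 years = 9855 d
ΔV = Q × t = 11.23 m³/d × 9855 d = 1.107 × 10^5 m³
Δh = ΔV / (Sy × A) = 1.107 × 10^5 / (0.17 × 5.7 × 10^5) = 1.142 m

Δh ≈ 1.14 m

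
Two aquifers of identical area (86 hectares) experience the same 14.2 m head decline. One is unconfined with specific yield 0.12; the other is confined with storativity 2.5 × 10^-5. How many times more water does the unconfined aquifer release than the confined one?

A = 86 hectares = 8.6 × 10^5 m²
Unconfined: ΔV_u = Sy × A × Δh = 0.12 × 8.6 × 10^5 × 14.2 = 1.465 × 10^6 m³
Confined: ΔV_c = S × A × Δh = 2.5 × 10^-5 × 8.6 × 10^5 × 14.2 = 305.3 m³
Ratio = ΔV_u / ΔV_c = Sy / S = 0.12 / 2.5 × 10^-5 = 4800

ΔV_u / ΔV_c ≈ 4800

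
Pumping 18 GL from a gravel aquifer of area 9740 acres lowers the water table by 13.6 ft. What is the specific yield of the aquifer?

Sy ≈ 0.11

A = 9740 acres = 3.942 × 10^7 m²
Δh = 13.6 ft = 4.145 m
ΔV = 18 GL = 1.8 × 10^7 m³
Sy = ΔV / (A × Δh) = 1.8 × 10^7 m³ / (3.942 × 10^7 m² × 4.145 m) = 0.1102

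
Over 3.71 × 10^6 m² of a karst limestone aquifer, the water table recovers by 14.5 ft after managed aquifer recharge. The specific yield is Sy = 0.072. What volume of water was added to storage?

Δh = 14.5 ft = 4.42 m
ΔV = Sy × A × Δh = 0.072 × 3.71 × 10^6 m² × 4.42 m = 1.181 × 10^6 m³

ΔV ≈ 1.18 × 10^6 m³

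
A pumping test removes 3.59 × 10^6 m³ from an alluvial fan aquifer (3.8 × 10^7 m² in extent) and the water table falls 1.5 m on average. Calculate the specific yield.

Sy = ΔV / (A × Δh) = 3.59 × 10^6 m³ / (3.8 × 10^7 m² × 1.5 m) = 0.06298

Sy ≈ 0.063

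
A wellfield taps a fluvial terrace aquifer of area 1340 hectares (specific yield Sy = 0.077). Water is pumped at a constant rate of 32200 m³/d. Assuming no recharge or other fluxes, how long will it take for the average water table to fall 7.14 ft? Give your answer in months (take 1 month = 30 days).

t ≈ 2.32 months

A = 1340 hectares = 1.34 × 10^7 m²
Δh = 7.14 ft = 2.176 m
ΔV = Sy × A × Δh = 0.077 × 1.34 × 10^7 × 2.176 = 2.245 × 10^6 m³
t = ΔV / Q = 2.245 × 10^6 m³ / 32200 m³/d = 69.74 d
t = 69.74 d ≈ 2.325 months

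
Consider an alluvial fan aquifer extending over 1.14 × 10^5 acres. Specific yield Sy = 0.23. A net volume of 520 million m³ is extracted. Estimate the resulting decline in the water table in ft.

A = 1.14 × 10^5 acres = 4.613 × 10^8 m²
ΔV = 520 million m³ = 5.2 × 10^8 m³
Δh = ΔV / (Sy × A) = 5.2 × 10^8 m³ / (0.23 × 4.613 × 10^8 m²) = 4.901 m
Δh = 4.901 m = 16.08 ft

Δh ≈ 16.1 ft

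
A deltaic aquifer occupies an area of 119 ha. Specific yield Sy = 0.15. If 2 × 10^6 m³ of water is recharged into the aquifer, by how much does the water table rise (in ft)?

Δh ≈ 36.8 ft

A = 119 ha = 1.19 × 10^6 m²
Δh = ΔV / (Sy × A) = 2 × 10^6 m³ / (0.15 × 1.19 × 10^6 m²) = 11.2 m
Δh = 11.2 m = 36.76 ft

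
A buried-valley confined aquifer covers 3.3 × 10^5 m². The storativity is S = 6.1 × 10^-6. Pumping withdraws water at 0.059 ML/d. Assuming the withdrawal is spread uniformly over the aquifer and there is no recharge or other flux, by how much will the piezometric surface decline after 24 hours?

Q = 0.059 ML/d = 59 m³/d
t = 24 hours = 1 d
ΔV = Q × t = 59 m³/d × 1 d = 59 m³
Δh = ΔV / (S × A) = 59 / (6.1 × 10^-6 × 3.3 × 10^5) = 29.31 m

Δh ≈ 29.3 m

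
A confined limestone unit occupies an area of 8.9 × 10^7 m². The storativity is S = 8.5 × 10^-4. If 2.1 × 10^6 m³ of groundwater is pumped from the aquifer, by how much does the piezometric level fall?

Δh = ΔV / (S × A) = 2.1 × 10^6 m³ / (8.5 × 10^-4 × 8.9 × 10^7 m²) = 27.76 m

Δh ≈ 27.8 m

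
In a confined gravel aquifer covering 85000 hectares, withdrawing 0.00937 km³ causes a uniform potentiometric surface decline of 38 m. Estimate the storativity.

S ≈ 2.9 × 10^-4

A = 85000 hectares = 8.5 × 10^8 m²
ΔV = 0.00937 km³ = 9.37 × 10^6 m³
S = ΔV / (A × Δh) = 9.37 × 10^6 m³ / (8.5 × 10^8 m² × 38 m) = 2.901 × 10^-4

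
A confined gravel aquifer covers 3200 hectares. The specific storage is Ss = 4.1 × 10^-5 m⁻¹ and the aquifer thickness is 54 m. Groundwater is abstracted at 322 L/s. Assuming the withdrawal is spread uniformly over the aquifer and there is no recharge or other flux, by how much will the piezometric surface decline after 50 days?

S = Ss × b = 4.1 × 10^-5 m⁻¹ × 54 m = 2.214 × 10^-3
A = 3200 hectares = 3.2 × 10^7 m²
Q = 322 L/s = 27820 m³/d
ΔV = Q × t = 27820 m³/d × 50 d = 1.391 × 10^6 m³
Δh = ΔV / (S × A) = 1.391 × 10^6 / (0.002214 × 3.2 × 10^7) = 19.63 m

Δh ≈ 19.6 m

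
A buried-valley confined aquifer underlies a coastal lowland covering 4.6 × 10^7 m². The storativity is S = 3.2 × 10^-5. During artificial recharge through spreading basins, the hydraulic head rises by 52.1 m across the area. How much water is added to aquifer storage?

ΔV ≈ 76700 m³

ΔV = S × A × Δh = 3.2 × 10^-5 × 4.6 × 10^7 m² × 52.1 m = 76690 m³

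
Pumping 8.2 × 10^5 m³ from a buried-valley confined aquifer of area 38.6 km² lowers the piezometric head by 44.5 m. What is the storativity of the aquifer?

S ≈ 4.8 × 10^-4

A = 38.6 km² = 3.86 × 10^7 m²
S = ΔV / (A × Δh) = 8.2 × 10^5 m³ / (3.86 × 10^7 m² × 44.5 m) = 4.774 × 10^-4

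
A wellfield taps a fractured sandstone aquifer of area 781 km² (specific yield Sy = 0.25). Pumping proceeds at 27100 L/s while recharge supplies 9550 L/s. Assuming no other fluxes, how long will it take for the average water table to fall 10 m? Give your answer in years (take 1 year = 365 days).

A = 781 km² = 7.81 × 10^8 m²
ΔV = Sy × A × Δh = 0.25 × 7.81 × 10^8 × 10 = 1.952 × 10^9 m³
Net withdrawal = 27100 − 9550 = 17550 L/s = 1.516 × 10^6 m³/d
t = ΔV / Q = 1.952 × 10^9 m³ / 1.516 × 10^6 m³/d = 1288 d
t = 1288 d ≈ 3.528 years

t ≈ 3.53 years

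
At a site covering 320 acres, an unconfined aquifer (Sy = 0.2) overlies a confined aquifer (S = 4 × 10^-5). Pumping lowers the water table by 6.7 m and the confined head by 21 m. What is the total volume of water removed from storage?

A = 320 acres = 1.295 × 10^6 m²
Unconfined: ΔV_u = Sy × A × Δh_u = 0.2 × 1.295 × 10^6 × 6.7 = 1.735 × 10^6 m³
Confined: ΔV_c = S × A × Δh_c = 4 × 10^-5 × 1.295 × 10^6 × 21 = 1088 m³
Total ΔV = 1.735 × 10^6 + 1088 = 1.736 × 10^6 m³

ΔV ≈ 1.74 × 10^6 m³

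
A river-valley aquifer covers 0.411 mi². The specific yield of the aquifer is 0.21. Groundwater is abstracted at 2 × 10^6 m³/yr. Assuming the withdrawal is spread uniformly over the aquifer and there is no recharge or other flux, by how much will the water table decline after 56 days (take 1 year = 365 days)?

A = 0.411 mi² = 1.064 × 10^6 m²
Q = 2 × 10^6 m³/yr = 5479 m³/d
ΔV = Q × t = 5479 m³/d × 56 d = 3.068 × 10^5 m³
Δh = ΔV / (Sy × A) = 3.068 × 10^5 / (0.21 × 1.064 × 10^6) = 1.373 m

Δh ≈ 1.37 m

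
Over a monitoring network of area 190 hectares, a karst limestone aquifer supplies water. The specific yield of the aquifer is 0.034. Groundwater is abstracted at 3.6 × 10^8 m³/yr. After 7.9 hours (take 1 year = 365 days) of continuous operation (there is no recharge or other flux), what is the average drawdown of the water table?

Δh ≈ 5.03 m

A = 190 hectares = 1.9 × 10^6 m²
Q = 3.6 × 10^8 m³/yr = 9.863 × 10^5 m³/d
t = 7.9 hours = 0.3292 d
ΔV = Q × t = 9.863 × 10^5 m³/d × 0.3292 d = 3.247 × 10^5 m³
Δh = ΔV / (Sy × A) = 3.247 × 10^5 / (0.034 × 1.9 × 10^6) = 5.026 m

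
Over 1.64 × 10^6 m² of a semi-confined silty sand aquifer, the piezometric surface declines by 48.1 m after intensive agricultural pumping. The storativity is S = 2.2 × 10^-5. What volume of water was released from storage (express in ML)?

ΔV = S × A × Δh = 2.2 × 10^-5 × 1.64 × 10^6 m² × 48.1 m = 1735 m³
ΔV = 1735 m³ = 1.735 ML

ΔV ≈ 1.74 ML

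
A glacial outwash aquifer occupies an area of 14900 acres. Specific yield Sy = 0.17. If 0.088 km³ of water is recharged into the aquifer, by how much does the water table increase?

A = 14900 acres = 6.03 × 10^7 m²
ΔV = 0.088 km³ = 8.8 × 10^7 m³
Δh = ΔV / (Sy × A) = 8.8 × 10^7 m³ / (0.17 × 6.03 × 10^7 m²) = 8.585 m

Δh ≈ 8.58 m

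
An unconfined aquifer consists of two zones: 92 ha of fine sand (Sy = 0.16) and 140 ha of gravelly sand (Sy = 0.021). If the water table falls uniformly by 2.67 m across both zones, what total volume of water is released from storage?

ΔV ≈ 4.72 × 10^5 m³

A₁ = 92 ha = 9.2 × 10^5 m²; A₂ = 140 ha = 1.4 × 10^6 m²
ΔV₁ = 0.16 × 9.2 × 10^5 × 2.67 = 3.93 × 10^5 m³
ΔV₂ = 0.021 × 1.4 × 10^6 × 2.67 = 78500 m³
ΔV = ΔV₁ + ΔV₂ = 4.715 × 10^5 m³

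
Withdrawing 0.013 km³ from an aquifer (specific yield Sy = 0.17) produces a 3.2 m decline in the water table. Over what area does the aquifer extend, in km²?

A ≈ 23.9 km²

ΔV = 0.013 km³ = 1.3 × 10^7 m³
A = ΔV / (Sy × Δh) = 1.3 × 10^7 / (0.17 × 3.2) = 2.39 × 10^7 m²
A = 2.39 × 10^7 m² = 23.9 km²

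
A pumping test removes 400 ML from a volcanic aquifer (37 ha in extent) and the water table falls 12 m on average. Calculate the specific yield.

A = 37 ha = 3.7 × 10^5 m²
ΔV = 400 ML = 4 × 10^5 m³
Sy = ΔV / (A × Δh) = 4 × 10^5 m³ / (3.7 × 10^5 m² × 12 m) = 0.09009

Sy ≈ 0.09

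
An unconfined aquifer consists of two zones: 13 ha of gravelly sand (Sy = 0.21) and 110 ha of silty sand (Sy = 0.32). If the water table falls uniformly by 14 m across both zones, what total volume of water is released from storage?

A₁ = 13 ha = 1.3 × 10^5 m²; A₂ = 110 ha = 1.1 × 10^6 m²
ΔV₁ = 0.21 × 1.3 × 10^5 × 14 = 3.822 × 10^5 m³
ΔV₂ = 0.32 × 1.1 × 10^6 × 14 = 4.928 × 10^6 m³
ΔV = ΔV₁ + ΔV₂ = 5.31 × 10^6 m³

ΔV ≈ 5.31 × 10^6 m³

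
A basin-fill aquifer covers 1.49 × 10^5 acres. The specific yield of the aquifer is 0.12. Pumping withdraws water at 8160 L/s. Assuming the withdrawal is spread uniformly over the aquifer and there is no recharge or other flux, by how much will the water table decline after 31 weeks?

A = 1.49 × 10^5 acres = 6.03 × 10^8 m²
Q = 8160 L/s = 7.05 × 10^5 m³/d
t = 31 weeks = 217 d
ΔV = Q × t = 7.05 × 10^5 m³/d × 217 d = 1.53 × 10^8 m³
Δh = ΔV / (Sy × A) = 1.53 × 10^8 / (0.12 × 6.03 × 10^8) = 2.114 m

Δh ≈ 2.11 m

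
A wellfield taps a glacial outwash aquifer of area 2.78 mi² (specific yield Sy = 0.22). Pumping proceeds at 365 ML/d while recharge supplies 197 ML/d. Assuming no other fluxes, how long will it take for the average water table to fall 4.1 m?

t ≈ 38.7 days

A = 2.78 mi² = 7.2 × 10^6 m²
ΔV = Sy × A × Δh = 0.22 × 7.2 × 10^6 × 4.1 = 6.495 × 10^6 m³
Net withdrawal = 365 − 197 = 168 ML/d = 1.68 × 10^5 m³/d
t = ΔV / Q = 6.495 × 10^6 m³ / 1.68 × 10^5 m³/d = 38.66 d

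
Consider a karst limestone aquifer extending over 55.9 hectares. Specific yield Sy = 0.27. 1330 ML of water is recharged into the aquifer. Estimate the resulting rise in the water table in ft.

Δh ≈ 28.9 ft

A = 55.9 hectares = 5.59 × 10^5 m²
ΔV = 1330 ML = 1.33 × 10^6 m³
Δh = ΔV / (Sy × A) = 1.33 × 10^6 m³ / (0.27 × 5.59 × 10^5 m²) = 8.812 m
Δh = 8.812 m = 28.91 ft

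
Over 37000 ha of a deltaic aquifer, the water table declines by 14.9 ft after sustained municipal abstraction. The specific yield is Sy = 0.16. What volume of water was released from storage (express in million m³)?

ΔV ≈ 269 million m³

A = 37000 ha = 3.7 × 10^8 m²
Δh = 14.9 ft = 4.542 m
ΔV = Sy × A × Δh = 0.16 × 3.7 × 10^8 m² × 4.542 m = 2.689 × 10^8 m³
ΔV = 2.689 × 10^8 m³ = 268.9 million m³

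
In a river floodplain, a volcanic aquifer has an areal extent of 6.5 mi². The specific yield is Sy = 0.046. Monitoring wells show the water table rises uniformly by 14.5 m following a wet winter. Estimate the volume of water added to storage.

ΔV ≈ 1.12 × 10^7 m³

A = 6.5 mi² = 1.683 × 10^7 m²
ΔV = Sy × A × Δh = 0.046 × 1.683 × 10^7 m² × 14.5 m = 1.123 × 10^7 m³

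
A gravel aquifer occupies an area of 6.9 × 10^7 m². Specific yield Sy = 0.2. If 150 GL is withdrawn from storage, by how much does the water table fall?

ΔV = 150 GL = 1.5 × 10^8 m³
Δh = ΔV / (Sy × A) = 1.5 × 10^8 m³ / (0.2 × 6.9 × 10^7 m²) = 10.87 m

Δh ≈ 10.9 m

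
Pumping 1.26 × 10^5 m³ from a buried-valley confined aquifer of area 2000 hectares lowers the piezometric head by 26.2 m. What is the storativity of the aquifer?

A = 2000 hectares = 2 × 10^7 m²
S = ΔV / (A × Δh) = 1.26 × 10^5 m³ / (2 × 10^7 m² × 26.2 m) = 2.405 × 10^-4

S ≈ 2.4 × 10^-4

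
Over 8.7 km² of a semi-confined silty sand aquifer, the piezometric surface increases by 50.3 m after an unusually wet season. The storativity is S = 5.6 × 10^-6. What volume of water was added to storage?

ΔV ≈ 2450 m³

A = 8.7 km² = 8.7 × 10^6 m²
ΔV = S × A × Δh = 5.6 × 10^-6 × 8.7 × 10^6 m² × 50.3 m = 2451 m³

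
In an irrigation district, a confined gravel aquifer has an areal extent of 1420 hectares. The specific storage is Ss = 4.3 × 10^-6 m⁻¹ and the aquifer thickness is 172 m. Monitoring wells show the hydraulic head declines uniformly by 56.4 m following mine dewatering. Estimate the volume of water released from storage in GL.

ΔV ≈ 0.592 GL

S = Ss × b = 4.3 × 10^-6 m⁻¹ × 172 m = 7.396 × 10^-4
A = 1420 hectares = 1.42 × 10^7 m²
ΔV = S × A × Δh = 7.396 × 10^-4 × 1.42 × 10^7 m² × 56.4 m = 5.923 × 10^5 m³
ΔV = 5.923 × 10^5 m³ = 0.5923 GL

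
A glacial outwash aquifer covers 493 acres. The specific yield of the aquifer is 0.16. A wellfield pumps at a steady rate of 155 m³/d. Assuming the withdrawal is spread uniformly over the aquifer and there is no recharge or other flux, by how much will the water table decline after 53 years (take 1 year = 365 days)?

A = 493 acres = 1.995 × 10^6 m²
t = 53 years = 19340 d
ΔV = Q × t = 155 m³/d × 19340 d = 2.998 × 10^6 m³
Δh = ΔV / (Sy × A) = 2.998 × 10^6 / (0.16 × 1.995 × 10^6) = 9.393 m

Δh ≈ 9.39 m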